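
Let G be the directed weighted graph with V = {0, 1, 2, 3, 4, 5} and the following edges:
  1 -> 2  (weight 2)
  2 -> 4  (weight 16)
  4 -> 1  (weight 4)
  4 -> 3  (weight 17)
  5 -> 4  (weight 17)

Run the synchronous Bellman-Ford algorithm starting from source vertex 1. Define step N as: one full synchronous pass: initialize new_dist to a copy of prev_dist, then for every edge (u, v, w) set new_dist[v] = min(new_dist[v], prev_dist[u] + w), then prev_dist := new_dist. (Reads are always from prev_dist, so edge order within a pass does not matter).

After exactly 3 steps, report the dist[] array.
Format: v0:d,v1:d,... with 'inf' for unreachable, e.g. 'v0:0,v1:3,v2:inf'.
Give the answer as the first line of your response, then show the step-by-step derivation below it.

v0:inf,v1:0,v2:2,v3:35,v4:18,v5:inf

step 1: dist = v0:inf,v1:0,v2:2,v3:inf,v4:inf,v5:inf
step 2: dist = v0:inf,v1:0,v2:2,v3:inf,v4:18,v5:inf
step 3: dist = v0:inf,v1:0,v2:2,v3:35,v4:18,v5:inf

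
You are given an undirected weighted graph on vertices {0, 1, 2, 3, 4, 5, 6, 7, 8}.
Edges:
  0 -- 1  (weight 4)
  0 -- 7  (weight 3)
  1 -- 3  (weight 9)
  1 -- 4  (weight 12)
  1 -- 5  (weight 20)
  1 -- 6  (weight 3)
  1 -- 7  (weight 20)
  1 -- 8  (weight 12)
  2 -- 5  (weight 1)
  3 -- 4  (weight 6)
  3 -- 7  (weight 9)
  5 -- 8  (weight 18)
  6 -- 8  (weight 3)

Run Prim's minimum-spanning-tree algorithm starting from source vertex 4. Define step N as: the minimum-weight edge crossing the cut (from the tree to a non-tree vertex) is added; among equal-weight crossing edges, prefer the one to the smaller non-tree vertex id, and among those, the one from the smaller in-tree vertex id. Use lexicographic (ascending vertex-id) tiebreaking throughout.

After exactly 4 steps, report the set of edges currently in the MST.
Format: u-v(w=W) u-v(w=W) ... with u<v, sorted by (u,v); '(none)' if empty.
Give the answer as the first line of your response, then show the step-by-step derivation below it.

1-3(w=9) 1-6(w=3) 3-4(w=6) 6-8(w=3)

step 1: add edge 3-4 (w=6); MST = {3-4(w=6)}
step 2: add edge 1-3 (w=9); MST = {1-3(w=9) 3-4(w=6)}
step 3: add edge 1-6 (w=3); MST = {1-3(w=9) 1-6(w=3) 3-4(w=6)}
step 4: add edge 6-8 (w=3); MST = {1-3(w=9) 1-6(w=3) 3-4(w=6) 6-8(w=3)}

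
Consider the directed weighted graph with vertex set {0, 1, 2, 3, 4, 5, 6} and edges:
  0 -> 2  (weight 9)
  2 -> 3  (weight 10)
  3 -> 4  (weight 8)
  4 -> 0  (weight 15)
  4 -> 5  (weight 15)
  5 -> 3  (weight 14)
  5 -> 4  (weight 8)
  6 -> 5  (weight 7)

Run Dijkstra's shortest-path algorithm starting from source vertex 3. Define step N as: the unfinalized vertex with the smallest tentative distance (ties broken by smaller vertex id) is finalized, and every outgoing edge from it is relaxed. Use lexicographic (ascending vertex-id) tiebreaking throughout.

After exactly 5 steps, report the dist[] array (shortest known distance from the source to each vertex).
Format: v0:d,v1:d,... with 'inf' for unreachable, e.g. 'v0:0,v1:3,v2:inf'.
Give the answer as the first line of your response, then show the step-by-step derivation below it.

v0:23,v1:inf,v2:32,v3:0,v4:8,v5:23,v6:inf

step 1: dist = v0:inf,v1:inf,v2:inf,v3:0,v4:8,v5:inf,v6:inf
step 2: dist = v0:23,v1:inf,v2:inf,v3:0,v4:8,v5:23,v6:inf
step 3: dist = v0:23,v1:inf,v2:32,v3:0,v4:8,v5:23,v6:inf
step 4: dist = v0:23,v1:inf,v2:32,v3:0,v4:8,v5:23,v6:inf
step 5: dist = v0:23,v1:inf,v2:32,v3:0,v4:8,v5:23,v6:inf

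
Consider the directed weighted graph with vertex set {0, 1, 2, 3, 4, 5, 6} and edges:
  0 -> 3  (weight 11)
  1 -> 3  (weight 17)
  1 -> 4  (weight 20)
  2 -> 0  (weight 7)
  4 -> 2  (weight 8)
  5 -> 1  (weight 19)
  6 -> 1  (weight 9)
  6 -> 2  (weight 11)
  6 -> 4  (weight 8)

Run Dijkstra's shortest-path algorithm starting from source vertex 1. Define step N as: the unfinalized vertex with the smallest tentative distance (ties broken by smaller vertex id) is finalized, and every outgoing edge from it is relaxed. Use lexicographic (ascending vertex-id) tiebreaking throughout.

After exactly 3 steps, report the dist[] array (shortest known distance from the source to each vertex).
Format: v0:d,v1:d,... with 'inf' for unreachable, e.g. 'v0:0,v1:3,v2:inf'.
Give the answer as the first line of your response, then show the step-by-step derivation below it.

v0:inf,v1:0,v2:28,v3:17,v4:20,v5:inf,v6:inf

step 1: dist = v0:inf,v1:0,v2:inf,v3:17,v4:20,v5:inf,v6:inf
step 2: dist = v0:inf,v1:0,v2:inf,v3:17,v4:20,v5:inf,v6:inf
step 3: dist = v0:inf,v1:0,v2:28,v3:17,v4:20,v5:inf,v6:inf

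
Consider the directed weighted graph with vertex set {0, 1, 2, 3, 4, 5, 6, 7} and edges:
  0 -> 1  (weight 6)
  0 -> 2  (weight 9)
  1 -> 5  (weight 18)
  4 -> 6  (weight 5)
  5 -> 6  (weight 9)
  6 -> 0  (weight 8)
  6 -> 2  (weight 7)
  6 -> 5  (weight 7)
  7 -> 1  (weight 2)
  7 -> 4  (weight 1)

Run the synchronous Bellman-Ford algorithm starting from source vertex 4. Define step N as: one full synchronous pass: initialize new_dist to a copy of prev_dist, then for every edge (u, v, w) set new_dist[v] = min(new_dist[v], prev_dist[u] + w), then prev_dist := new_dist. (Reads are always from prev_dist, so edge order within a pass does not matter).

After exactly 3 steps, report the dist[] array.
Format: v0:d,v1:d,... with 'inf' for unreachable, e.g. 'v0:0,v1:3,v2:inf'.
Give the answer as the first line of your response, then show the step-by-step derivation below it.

v0:13,v1:19,v2:12,v3:inf,v4:0,v5:12,v6:5,v7:inf

step 1: dist = v0:inf,v1:inf,v2:inf,v3:inf,v4:0,v5:inf,v6:5,v7:inf
step 2: dist = v0:13,v1:inf,v2:12,v3:inf,v4:0,v5:12,v6:5,v7:inf
step 3: dist = v0:13,v1:19,v2:12,v3:inf,v4:0,v5:12,v6:5,v7:inf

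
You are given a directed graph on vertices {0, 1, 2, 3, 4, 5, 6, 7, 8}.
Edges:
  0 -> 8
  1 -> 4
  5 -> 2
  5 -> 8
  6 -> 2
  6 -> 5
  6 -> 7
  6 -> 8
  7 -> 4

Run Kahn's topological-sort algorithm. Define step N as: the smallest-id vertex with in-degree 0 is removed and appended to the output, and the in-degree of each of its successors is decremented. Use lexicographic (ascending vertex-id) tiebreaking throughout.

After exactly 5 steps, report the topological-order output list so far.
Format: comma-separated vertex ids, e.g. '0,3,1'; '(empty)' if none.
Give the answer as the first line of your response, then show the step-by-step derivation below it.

0,1,3,6,5

step 1: output 0; order=[0]; indeg=(0,0,2,0,2,1,0,1,2)
step 2: output 1; order=[0,1]; indeg=(0,0,2,0,1,1,0,1,2)
step 3: output 3; order=[0,1,3]; indeg=(0,0,2,0,1,1,0,1,2)
step 4: output 6; order=[0,1,3,6]; indeg=(0,0,1,0,1,0,0,0,1)
step 5: output 5; order=[0,1,3,6,5]; indeg=(0,0,0,0,1,0,0,0,0)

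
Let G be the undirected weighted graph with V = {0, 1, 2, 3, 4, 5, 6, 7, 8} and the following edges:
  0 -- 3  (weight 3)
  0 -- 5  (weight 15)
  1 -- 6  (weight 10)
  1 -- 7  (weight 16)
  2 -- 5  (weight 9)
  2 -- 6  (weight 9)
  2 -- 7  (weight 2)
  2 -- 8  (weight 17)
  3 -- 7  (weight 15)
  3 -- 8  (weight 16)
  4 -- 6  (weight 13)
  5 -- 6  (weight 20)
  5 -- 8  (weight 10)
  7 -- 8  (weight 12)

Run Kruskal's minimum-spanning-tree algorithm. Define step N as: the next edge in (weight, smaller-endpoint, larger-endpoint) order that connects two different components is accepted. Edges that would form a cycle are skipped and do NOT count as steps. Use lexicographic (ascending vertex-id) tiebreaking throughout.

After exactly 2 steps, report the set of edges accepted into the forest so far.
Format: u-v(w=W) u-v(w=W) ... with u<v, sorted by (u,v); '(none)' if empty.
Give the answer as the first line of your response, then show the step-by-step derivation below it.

0-3(w=3) 2-7(w=2)

step 1: add edge 2-7 (w=2); MST = {2-7(w=2)}
step 2: add edge 0-3 (w=3); MST = {0-3(w=3) 2-7(w=2)}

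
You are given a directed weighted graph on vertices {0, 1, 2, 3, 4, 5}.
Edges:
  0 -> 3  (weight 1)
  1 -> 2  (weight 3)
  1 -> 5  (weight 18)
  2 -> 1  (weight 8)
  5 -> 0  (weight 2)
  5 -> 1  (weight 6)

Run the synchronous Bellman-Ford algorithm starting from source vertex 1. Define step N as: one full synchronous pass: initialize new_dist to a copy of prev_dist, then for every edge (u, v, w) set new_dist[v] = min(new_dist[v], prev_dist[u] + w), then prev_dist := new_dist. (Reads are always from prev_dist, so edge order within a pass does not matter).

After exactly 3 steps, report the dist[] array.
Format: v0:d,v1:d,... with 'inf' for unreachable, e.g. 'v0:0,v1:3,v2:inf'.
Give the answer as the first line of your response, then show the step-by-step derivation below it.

v0:20,v1:0,v2:3,v3:21,v4:inf,v5:18

step 1: dist = v0:inf,v1:0,v2:3,v3:inf,v4:inf,v5:18
step 2: dist = v0:20,v1:0,v2:3,v3:inf,v4:inf,v5:18
step 3: dist = v0:20,v1:0,v2:3,v3:21,v4:inf,v5:18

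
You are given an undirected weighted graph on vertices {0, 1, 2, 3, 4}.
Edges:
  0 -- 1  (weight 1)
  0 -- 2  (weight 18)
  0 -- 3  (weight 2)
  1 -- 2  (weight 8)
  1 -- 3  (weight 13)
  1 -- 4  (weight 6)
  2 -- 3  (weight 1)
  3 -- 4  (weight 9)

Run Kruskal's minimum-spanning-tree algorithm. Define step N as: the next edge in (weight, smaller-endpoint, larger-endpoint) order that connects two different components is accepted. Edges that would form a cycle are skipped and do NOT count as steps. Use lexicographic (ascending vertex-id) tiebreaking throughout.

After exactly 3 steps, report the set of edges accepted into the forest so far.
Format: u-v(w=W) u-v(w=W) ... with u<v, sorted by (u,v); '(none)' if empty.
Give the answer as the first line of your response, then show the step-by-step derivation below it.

0-1(w=1) 0-3(w=2) 2-3(w=1)

step 1: add edge 0-1 (w=1); MST = {0-1(w=1)}
step 2: add edge 2-3 (w=1); MST = {0-1(w=1) 2-3(w=1)}
step 3: add edge 0-3 (w=2); MST = {0-1(w=1) 0-3(w=2) 2-3(w=1)}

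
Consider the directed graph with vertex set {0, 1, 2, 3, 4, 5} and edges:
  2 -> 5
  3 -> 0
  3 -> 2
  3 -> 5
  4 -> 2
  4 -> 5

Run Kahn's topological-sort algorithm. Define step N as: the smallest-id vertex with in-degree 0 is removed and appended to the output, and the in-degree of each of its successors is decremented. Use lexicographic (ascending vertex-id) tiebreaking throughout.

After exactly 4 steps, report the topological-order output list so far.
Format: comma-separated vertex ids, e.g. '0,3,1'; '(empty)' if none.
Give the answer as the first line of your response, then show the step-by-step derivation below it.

1,3,0,4

step 1: output 1; order=[1]; indeg=(1,0,2,0,0,3)
step 2: output 3; order=[1,3]; indeg=(0,0,1,0,0,2)
step 3: output 0; order=[1,3,0]; indeg=(0,0,1,0,0,2)
step 4: output 4; order=[1,3,0,4]; indeg=(0,0,0,0,0,1)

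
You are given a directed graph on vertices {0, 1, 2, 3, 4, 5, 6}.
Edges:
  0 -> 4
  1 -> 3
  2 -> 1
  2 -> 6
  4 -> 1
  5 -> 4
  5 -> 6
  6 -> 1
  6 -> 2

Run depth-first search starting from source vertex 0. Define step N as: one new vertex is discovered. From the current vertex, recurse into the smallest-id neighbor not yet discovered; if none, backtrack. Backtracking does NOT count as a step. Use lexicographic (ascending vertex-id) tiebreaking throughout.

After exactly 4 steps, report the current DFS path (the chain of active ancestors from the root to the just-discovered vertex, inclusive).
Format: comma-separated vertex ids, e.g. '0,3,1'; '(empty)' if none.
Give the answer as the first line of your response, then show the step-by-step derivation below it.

0,4,1,3

step 1: discover 0; path=0; order=0
step 2: discover 4; path=0>4; order=0,4
step 3: discover 1; path=0>4>1; order=0,4,1
step 4: discover 3; path=0>4>1>3; order=0,4,1,3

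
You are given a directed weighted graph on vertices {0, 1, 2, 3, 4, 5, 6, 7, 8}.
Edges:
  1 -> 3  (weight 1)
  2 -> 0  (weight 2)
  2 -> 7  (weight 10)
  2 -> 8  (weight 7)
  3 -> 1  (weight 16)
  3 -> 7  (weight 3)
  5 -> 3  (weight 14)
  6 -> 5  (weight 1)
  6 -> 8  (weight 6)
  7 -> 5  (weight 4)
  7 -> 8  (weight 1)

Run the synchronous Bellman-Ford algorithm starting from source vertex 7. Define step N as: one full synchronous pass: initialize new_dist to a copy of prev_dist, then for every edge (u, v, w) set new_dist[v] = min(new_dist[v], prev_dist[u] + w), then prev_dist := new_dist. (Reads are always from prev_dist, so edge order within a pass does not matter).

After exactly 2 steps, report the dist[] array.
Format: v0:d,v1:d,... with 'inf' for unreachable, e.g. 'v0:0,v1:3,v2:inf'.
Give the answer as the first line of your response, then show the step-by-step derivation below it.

v0:inf,v1:inf,v2:inf,v3:18,v4:inf,v5:4,v6:inf,v7:0,v8:1

step 1: dist = v0:inf,v1:inf,v2:inf,v3:inf,v4:inf,v5:4,v6:inf,v7:0,v8:1
step 2: dist = v0:inf,v1:inf,v2:inf,v3:18,v4:inf,v5:4,v6:inf,v7:0,v8:1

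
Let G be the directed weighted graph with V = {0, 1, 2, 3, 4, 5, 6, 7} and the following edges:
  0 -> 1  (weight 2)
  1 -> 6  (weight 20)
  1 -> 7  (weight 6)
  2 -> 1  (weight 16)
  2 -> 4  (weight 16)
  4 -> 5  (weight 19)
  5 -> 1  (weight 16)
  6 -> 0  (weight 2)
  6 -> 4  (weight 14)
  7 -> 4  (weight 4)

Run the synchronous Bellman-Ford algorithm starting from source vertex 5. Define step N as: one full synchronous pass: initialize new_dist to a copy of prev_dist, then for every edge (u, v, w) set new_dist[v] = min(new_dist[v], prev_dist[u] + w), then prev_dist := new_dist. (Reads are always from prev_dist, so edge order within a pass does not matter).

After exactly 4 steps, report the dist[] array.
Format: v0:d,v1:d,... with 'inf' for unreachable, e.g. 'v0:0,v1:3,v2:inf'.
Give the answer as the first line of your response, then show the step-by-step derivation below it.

v0:38,v1:16,v2:inf,v3:inf,v4:26,v5:0,v6:36,v7:22

step 1: dist = v0:inf,v1:16,v2:inf,v3:inf,v4:inf,v5:0,v6:inf,v7:inf
step 2: dist = v0:inf,v1:16,v2:inf,v3:inf,v4:inf,v5:0,v6:36,v7:22
step 3: dist = v0:38,v1:16,v2:inf,v3:inf,v4:26,v5:0,v6:36,v7:22
step 4: dist = v0:38,v1:16,v2:inf,v3:inf,v4:26,v5:0,v6:36,v7:22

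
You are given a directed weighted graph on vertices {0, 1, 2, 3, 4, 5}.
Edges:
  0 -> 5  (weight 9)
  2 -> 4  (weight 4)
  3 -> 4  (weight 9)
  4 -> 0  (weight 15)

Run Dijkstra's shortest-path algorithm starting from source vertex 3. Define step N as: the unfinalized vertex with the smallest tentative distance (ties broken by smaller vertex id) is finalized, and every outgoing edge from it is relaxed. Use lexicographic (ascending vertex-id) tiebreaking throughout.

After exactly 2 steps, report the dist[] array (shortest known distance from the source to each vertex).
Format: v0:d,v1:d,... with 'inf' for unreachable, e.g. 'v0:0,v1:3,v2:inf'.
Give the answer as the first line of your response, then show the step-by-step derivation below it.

v0:24,v1:inf,v2:inf,v3:0,v4:9,v5:inf

step 1: dist = v0:inf,v1:inf,v2:inf,v3:0,v4:9,v5:inf
step 2: dist = v0:24,v1:inf,v2:inf,v3:0,v4:9,v5:inf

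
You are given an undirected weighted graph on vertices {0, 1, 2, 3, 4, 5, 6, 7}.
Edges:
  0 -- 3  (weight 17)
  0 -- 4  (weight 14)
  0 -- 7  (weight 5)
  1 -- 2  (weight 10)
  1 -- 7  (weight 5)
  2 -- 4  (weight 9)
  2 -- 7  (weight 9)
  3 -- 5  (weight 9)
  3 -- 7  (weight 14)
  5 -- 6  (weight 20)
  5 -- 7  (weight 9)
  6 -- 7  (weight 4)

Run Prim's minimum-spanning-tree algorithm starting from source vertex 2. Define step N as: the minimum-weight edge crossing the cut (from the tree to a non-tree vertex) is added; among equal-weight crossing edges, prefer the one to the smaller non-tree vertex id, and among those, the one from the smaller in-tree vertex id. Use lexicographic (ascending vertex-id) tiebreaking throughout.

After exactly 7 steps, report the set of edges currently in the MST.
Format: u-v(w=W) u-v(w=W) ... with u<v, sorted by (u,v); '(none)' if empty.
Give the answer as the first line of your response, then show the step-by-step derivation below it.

0-7(w=5) 1-7(w=5) 2-4(w=9) 2-7(w=9) 3-5(w=9) 5-7(w=9) 6-7(w=4)

step 1: add edge 2-4 (w=9); MST = {2-4(w=9)}
step 2: add edge 2-7 (w=9); MST = {2-4(w=9) 2-7(w=9)}
step 3: add edge 6-7 (w=4); MST = {2-4(w=9) 2-7(w=9) 6-7(w=4)}
step 4: add edge 0-7 (w=5); MST = {0-7(w=5) 2-4(w=9) 2-7(w=9) 6-7(w=4)}
step 5: add edge 1-7 (w=5); MST = {0-7(w=5) 1-7(w=5) 2-4(w=9) 2-7(w=9) 6-7(w=4)}
step 6: add edge 5-7 (w=9); MST = {0-7(w=5) 1-7(w=5) 2-4(w=9) 2-7(w=9) 5-7(w=9) 6-7(w=4)}
step 7: add edge 3-5 (w=9); MST = {0-7(w=5) 1-7(w=5) 2-4(w=9) 2-7(w=9) 3-5(w=9) 5-7(w=9) 6-7(w=4)}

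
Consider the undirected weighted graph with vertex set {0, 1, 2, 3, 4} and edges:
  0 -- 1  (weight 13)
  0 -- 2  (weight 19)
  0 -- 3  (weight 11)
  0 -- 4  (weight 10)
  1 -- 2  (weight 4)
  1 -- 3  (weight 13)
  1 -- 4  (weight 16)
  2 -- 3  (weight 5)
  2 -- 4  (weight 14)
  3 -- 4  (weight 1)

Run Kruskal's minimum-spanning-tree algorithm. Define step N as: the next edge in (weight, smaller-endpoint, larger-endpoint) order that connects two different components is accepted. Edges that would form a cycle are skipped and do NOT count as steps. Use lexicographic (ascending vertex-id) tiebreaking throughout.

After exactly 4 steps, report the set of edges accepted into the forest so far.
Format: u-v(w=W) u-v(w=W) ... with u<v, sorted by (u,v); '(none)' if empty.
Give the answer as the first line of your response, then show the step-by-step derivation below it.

0-4(w=10) 1-2(w=4) 2-3(w=5) 3-4(w=1)

step 1: add edge 3-4 (w=1); MST = {3-4(w=1)}
step 2: add edge 1-2 (w=4); MST = {1-2(w=4) 3-4(w=1)}
step 3: add edge 2-3 (w=5); MST = {1-2(w=4) 2-3(w=5) 3-4(w=1)}
step 4: add edge 0-4 (w=10); MST = {0-4(w=10) 1-2(w=4) 2-3(w=5) 3-4(w=1)}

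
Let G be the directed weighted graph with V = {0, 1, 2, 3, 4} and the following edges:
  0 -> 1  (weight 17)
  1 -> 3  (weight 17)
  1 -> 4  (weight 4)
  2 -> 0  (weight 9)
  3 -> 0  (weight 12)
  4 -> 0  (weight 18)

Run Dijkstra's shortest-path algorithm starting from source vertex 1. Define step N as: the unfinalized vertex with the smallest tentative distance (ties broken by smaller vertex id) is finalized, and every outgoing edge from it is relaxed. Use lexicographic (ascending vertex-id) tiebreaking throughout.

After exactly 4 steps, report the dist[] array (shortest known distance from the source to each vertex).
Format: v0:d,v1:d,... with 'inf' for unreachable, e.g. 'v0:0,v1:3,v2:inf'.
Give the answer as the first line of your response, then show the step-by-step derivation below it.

v0:22,v1:0,v2:inf,v3:17,v4:4

step 1: dist = v0:inf,v1:0,v2:inf,v3:17,v4:4
step 2: dist = v0:22,v1:0,v2:inf,v3:17,v4:4
step 3: dist = v0:22,v1:0,v2:inf,v3:17,v4:4
step 4: dist = v0:22,v1:0,v2:inf,v3:17,v4:4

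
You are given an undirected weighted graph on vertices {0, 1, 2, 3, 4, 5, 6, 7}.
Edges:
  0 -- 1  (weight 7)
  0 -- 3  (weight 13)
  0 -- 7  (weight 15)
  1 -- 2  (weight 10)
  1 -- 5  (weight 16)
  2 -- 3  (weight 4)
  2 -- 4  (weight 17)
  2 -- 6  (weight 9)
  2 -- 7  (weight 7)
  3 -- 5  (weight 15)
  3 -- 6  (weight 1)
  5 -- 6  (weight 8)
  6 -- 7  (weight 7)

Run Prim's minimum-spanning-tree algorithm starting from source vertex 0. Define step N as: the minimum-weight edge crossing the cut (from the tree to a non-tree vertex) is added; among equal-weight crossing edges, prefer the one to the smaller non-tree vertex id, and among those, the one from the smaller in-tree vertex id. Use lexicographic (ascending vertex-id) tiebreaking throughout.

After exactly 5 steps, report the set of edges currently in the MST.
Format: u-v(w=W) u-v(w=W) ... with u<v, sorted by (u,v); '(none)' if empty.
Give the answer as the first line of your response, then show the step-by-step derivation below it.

0-1(w=7) 1-2(w=10) 2-3(w=4) 2-7(w=7) 3-6(w=1)

step 1: add edge 0-1 (w=7); MST = {0-1(w=7)}
step 2: add edge 1-2 (w=10); MST = {0-1(w=7) 1-2(w=10)}
step 3: add edge 2-3 (w=4); MST = {0-1(w=7) 1-2(w=10) 2-3(w=4)}
step 4: add edge 3-6 (w=1); MST = {0-1(w=7) 1-2(w=10) 2-3(w=4) 3-6(w=1)}
step 5: add edge 2-7 (w=7); MST = {0-1(w=7) 1-2(w=10) 2-3(w=4) 2-7(w=7) 3-6(w=1)}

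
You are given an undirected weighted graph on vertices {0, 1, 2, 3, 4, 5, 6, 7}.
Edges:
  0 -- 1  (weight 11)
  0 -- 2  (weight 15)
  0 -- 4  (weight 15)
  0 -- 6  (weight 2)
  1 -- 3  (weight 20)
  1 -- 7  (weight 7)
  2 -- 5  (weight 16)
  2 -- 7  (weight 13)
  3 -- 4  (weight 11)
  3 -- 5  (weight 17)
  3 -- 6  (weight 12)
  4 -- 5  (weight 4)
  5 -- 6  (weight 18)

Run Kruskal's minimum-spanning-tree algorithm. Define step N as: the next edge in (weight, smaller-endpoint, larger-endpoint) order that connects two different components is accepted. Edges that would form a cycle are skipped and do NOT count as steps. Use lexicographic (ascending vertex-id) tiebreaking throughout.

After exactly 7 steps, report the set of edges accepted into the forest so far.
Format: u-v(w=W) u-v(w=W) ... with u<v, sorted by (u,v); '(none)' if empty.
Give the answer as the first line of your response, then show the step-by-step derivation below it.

0-1(w=11) 0-6(w=2) 1-7(w=7) 2-7(w=13) 3-4(w=11) 3-6(w=12) 4-5(w=4)

step 1: add edge 0-6 (w=2); MST = {0-6(w=2)}
step 2: add edge 4-5 (w=4); MST = {0-6(w=2) 4-5(w=4)}
step 3: add edge 1-7 (w=7); MST = {0-6(w=2) 1-7(w=7) 4-5(w=4)}
step 4: add edge 0-1 (w=11); MST = {0-1(w=11) 0-6(w=2) 1-7(w=7) 4-5(w=4)}
step 5: add edge 3-4 (w=11); MST = {0-1(w=11) 0-6(w=2) 1-7(w=7) 3-4(w=11) 4-5(w=4)}
step 6: add edge 3-6 (w=12); MST = {0-1(w=11) 0-6(w=2) 1-7(w=7) 3-4(w=11) 3-6(w=12) 4-5(w=4)}
step 7: add edge 2-7 (w=13); MST = {0-1(w=11) 0-6(w=2) 1-7(w=7) 2-7(w=13) 3-4(w=11) 3-6(w=12) 4-5(w=4)}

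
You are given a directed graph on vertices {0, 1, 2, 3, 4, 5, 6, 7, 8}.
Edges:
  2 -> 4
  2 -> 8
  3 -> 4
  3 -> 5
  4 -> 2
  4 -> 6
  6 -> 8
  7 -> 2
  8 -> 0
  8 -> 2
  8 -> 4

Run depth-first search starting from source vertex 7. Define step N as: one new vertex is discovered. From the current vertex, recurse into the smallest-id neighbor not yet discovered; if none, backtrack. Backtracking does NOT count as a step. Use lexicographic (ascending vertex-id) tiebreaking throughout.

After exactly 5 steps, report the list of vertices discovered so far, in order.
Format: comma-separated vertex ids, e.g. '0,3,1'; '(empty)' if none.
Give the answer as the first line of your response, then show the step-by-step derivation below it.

7,2,4,6,8

step 1: discover 7; path=7; order=7
step 2: discover 2; path=7>2; order=7,2
step 3: discover 4; path=7>2>4; order=7,2,4
step 4: discover 6; path=7>2>4>6; order=7,2,4,6
step 5: discover 8; path=7>2>4>6>8; order=7,2,4,6,8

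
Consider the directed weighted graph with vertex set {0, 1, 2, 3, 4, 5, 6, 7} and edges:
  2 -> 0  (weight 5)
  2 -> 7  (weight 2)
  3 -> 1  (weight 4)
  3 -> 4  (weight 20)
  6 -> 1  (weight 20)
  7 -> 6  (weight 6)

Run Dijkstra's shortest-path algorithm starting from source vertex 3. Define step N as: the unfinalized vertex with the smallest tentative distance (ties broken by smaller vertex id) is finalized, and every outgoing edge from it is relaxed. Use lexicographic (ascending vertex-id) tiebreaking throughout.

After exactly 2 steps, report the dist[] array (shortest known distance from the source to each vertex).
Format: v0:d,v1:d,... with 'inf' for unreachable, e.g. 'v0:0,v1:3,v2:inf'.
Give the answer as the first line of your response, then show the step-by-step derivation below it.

v0:inf,v1:4,v2:inf,v3:0,v4:20,v5:inf,v6:inf,v7:inf

step 1: dist = v0:inf,v1:4,v2:inf,v3:0,v4:20,v5:inf,v6:inf,v7:inf
step 2: dist = v0:inf,v1:4,v2:inf,v3:0,v4:20,v5:inf,v6:inf,v7:inf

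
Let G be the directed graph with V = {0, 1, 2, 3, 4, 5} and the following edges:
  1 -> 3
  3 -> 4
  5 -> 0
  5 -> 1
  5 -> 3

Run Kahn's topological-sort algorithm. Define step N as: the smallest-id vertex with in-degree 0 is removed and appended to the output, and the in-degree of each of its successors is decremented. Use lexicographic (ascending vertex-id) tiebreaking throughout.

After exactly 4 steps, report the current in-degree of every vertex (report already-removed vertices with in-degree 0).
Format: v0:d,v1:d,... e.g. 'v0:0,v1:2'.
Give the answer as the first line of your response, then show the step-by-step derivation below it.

v0:0,v1:0,v2:0,v3:0,v4:1,v5:0

step 1: output 2; order=[2]; indeg=(1,1,0,2,1,0)
step 2: output 5; order=[2,5]; indeg=(0,0,0,1,1,0)
step 3: output 0; order=[2,5,0]; indeg=(0,0,0,1,1,0)
step 4: output 1; order=[2,5,0,1]; indeg=(0,0,0,0,1,0)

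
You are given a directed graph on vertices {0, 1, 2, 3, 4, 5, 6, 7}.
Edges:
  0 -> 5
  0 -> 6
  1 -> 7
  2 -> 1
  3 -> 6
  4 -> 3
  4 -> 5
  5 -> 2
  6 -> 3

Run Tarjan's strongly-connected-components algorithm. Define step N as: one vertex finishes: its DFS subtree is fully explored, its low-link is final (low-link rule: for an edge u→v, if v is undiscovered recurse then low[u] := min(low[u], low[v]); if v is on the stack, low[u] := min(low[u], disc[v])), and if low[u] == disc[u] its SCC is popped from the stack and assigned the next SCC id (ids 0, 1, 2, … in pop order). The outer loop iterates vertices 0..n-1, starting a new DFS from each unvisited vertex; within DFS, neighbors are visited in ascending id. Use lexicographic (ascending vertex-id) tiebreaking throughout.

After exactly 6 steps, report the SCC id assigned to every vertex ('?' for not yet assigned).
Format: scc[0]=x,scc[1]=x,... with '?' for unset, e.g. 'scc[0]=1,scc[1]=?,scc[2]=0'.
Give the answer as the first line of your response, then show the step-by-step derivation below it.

scc[0]=?,scc[1]=1,scc[2]=2,scc[3]=4,scc[4]=?,scc[5]=3,scc[6]=4,scc[7]=0

step 1: low=(low[0]=0,low[1]=3,low[2]=2,low[3]=?,low[4]=?,low[5]=1,low[6]=?,low[7]=4); scc=(scc[0]=?,scc[1]=?,scc[2]=?,scc[3]=?,scc[4]=?,scc[5]=?,scc[6]=?,scc[7]=0)
step 2: low=(low[0]=0,low[1]=3,low[2]=2,low[3]=?,low[4]=?,low[5]=1,low[6]=?,low[7]=4); scc=(scc[0]=?,scc[1]=1,scc[2]=?,scc[3]=?,scc[4]=?,scc[5]=?,scc[6]=?,scc[7]=0)
step 3: low=(low[0]=0,low[1]=3,low[2]=2,low[3]=?,low[4]=?,low[5]=1,low[6]=?,low[7]=4); scc=(scc[0]=?,scc[1]=1,scc[2]=2,scc[3]=?,scc[4]=?,scc[5]=?,scc[6]=?,scc[7]=0)
step 4: low=(low[0]=0,low[1]=3,low[2]=2,low[3]=?,low[4]=?,low[5]=1,low[6]=?,low[7]=4); scc=(scc[0]=?,scc[1]=1,scc[2]=2,scc[3]=?,scc[4]=?,scc[5]=3,scc[6]=?,scc[7]=0)
step 5: low=(low[0]=0,low[1]=3,low[2]=2,low[3]=5,low[4]=?,low[5]=1,low[6]=5,low[7]=4); scc=(scc[0]=?,scc[1]=1,scc[2]=2,scc[3]=?,scc[4]=?,scc[5]=3,scc[6]=?,scc[7]=0)
step 6: low=(low[0]=0,low[1]=3,low[2]=2,low[3]=5,low[4]=?,low[5]=1,low[6]=5,low[7]=4); scc=(scc[0]=?,scc[1]=1,scc[2]=2,scc[3]=4,scc[4]=?,scc[5]=3,scc[6]=4,scc[7]=0)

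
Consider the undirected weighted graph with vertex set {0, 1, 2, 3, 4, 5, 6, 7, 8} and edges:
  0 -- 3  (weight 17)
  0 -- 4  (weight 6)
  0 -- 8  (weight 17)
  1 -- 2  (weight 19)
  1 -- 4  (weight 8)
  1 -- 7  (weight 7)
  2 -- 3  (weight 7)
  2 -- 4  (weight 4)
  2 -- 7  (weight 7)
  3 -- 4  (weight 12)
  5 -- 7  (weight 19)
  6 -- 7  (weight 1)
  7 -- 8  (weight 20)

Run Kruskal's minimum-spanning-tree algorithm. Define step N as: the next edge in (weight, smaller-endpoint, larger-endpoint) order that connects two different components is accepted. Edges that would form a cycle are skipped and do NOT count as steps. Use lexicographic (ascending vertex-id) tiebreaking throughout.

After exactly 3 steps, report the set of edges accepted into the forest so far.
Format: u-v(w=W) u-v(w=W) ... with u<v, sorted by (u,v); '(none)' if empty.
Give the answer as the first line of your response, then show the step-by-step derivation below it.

0-4(w=6) 2-4(w=4) 6-7(w=1)

step 1: add edge 6-7 (w=1); MST = {6-7(w=1)}
step 2: add edge 2-4 (w=4); MST = {2-4(w=4) 6-7(w=1)}
step 3: add edge 0-4 (w=6); MST = {0-4(w=6) 2-4(w=4) 6-7(w=1)}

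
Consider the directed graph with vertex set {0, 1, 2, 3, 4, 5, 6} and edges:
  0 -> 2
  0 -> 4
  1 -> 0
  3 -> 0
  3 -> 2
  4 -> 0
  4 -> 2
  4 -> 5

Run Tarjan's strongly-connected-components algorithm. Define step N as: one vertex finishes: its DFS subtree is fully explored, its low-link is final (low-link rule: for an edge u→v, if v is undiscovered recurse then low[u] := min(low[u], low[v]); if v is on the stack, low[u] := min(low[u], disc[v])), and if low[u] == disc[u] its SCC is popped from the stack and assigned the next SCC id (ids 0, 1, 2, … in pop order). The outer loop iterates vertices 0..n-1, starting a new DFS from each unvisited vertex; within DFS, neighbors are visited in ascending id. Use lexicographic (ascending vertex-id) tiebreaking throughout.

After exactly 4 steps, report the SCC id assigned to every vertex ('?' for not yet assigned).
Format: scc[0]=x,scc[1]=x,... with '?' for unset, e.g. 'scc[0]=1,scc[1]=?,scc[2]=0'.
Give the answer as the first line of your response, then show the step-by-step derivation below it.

scc[0]=2,scc[1]=?,scc[2]=0,scc[3]=?,scc[4]=2,scc[5]=1,scc[6]=?

step 1: low=(low[0]=0,low[1]=?,low[2]=1,low[3]=?,low[4]=?,low[5]=?,low[6]=?); scc=(scc[0]=?,scc[1]=?,scc[2]=0,scc[3]=?,scc[4]=?,scc[5]=?,scc[6]=?)
step 2: low=(low[0]=0,low[1]=?,low[2]=1,low[3]=?,low[4]=0,low[5]=3,low[6]=?); scc=(scc[0]=?,scc[1]=?,scc[2]=0,scc[3]=?,scc[4]=?,scc[5]=1,scc[6]=?)
step 3: low=(low[0]=0,low[1]=?,low[2]=1,low[3]=?,low[4]=0,low[5]=3,low[6]=?); scc=(scc[0]=?,scc[1]=?,scc[2]=0,scc[3]=?,scc[4]=?,scc[5]=1,scc[6]=?)
step 4: low=(low[0]=0,low[1]=?,low[2]=1,low[3]=?,low[4]=0,low[5]=3,low[6]=?); scc=(scc[0]=2,scc[1]=?,scc[2]=0,scc[3]=?,scc[4]=2,scc[5]=1,scc[6]=?)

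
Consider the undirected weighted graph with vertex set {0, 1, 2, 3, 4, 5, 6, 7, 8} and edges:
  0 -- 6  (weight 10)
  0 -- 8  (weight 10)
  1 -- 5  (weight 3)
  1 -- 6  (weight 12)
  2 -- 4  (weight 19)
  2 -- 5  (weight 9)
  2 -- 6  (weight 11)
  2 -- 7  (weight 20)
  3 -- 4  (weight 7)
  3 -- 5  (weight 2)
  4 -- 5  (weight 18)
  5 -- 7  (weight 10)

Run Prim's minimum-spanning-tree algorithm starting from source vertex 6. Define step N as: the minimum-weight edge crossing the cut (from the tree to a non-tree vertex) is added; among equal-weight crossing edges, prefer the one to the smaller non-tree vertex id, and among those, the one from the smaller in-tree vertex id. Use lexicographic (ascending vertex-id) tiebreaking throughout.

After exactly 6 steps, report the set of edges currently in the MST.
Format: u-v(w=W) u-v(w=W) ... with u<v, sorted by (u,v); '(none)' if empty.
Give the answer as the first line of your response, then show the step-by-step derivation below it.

0-6(w=10) 0-8(w=10) 1-5(w=3) 2-5(w=9) 2-6(w=11) 3-5(w=2)

step 1: add edge 0-6 (w=10); MST = {0-6(w=10)}
step 2: add edge 0-8 (w=10); MST = {0-6(w=10) 0-8(w=10)}
step 3: add edge 2-6 (w=11); MST = {0-6(w=10) 0-8(w=10) 2-6(w=11)}
step 4: add edge 2-5 (w=9); MST = {0-6(w=10) 0-8(w=10) 2-5(w=9) 2-6(w=11)}
step 5: add edge 3-5 (w=2); MST = {0-6(w=10) 0-8(w=10) 2-5(w=9) 2-6(w=11) 3-5(w=2)}
step 6: add edge 1-5 (w=3); MST = {0-6(w=10) 0-8(w=10) 1-5(w=3) 2-5(w=9) 2-6(w=11) 3-5(w=2)}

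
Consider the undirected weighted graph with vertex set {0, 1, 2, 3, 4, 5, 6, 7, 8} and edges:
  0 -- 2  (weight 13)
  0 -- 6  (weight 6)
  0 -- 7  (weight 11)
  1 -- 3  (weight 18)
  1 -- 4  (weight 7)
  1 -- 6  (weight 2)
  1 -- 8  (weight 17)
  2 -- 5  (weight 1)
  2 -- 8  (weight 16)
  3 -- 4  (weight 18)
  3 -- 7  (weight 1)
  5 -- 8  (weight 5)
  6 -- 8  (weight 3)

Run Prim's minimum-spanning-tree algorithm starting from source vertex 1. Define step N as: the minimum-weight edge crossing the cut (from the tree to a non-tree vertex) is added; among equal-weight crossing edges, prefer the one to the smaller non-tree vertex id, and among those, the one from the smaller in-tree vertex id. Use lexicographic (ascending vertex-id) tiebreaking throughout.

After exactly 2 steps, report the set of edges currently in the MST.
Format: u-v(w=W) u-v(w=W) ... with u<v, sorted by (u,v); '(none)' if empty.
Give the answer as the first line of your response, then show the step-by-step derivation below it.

1-6(w=2) 6-8(w=3)

step 1: add edge 1-6 (w=2); MST = {1-6(w=2)}
step 2: add edge 6-8 (w=3); MST = {1-6(w=2) 6-8(w=3)}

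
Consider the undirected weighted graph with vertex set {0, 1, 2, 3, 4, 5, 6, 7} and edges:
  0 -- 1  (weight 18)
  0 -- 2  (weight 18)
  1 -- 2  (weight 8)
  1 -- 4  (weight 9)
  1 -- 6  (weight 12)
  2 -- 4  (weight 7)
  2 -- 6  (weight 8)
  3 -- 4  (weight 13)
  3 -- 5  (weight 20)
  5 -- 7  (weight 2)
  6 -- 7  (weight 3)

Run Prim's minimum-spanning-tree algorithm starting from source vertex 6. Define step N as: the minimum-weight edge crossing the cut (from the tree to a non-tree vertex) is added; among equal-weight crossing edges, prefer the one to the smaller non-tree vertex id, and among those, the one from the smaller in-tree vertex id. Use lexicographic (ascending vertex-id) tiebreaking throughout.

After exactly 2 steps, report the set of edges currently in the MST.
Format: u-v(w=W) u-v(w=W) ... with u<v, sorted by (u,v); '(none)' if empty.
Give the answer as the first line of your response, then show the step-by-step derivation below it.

5-7(w=2) 6-7(w=3)

step 1: add edge 6-7 (w=3); MST = {6-7(w=3)}
step 2: add edge 5-7 (w=2); MST = {5-7(w=2) 6-7(w=3)}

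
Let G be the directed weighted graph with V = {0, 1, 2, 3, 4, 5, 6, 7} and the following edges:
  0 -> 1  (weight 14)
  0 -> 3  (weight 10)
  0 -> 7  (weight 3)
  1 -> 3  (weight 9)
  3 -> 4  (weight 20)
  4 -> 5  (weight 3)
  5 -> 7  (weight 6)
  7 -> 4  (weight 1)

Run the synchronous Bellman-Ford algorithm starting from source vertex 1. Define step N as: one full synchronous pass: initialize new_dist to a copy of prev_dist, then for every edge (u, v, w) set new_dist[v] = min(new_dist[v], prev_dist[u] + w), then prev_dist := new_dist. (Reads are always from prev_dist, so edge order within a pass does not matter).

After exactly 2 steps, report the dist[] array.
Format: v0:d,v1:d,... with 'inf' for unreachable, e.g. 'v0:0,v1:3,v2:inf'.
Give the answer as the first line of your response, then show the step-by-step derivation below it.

v0:inf,v1:0,v2:inf,v3:9,v4:29,v5:inf,v6:inf,v7:inf

step 1: dist = v0:inf,v1:0,v2:inf,v3:9,v4:inf,v5:inf,v6:inf,v7:inf
step 2: dist = v0:inf,v1:0,v2:inf,v3:9,v4:29,v5:inf,v6:inf,v7:inf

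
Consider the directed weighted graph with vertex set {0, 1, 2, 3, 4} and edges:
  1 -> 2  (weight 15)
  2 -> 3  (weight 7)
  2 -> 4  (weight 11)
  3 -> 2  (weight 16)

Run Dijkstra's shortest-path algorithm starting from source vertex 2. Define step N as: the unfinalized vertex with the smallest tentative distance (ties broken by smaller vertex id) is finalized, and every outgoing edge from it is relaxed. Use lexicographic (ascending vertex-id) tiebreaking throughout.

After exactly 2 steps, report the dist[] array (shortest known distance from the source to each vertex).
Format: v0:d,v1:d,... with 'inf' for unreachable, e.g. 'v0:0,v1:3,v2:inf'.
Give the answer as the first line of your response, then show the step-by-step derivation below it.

v0:inf,v1:inf,v2:0,v3:7,v4:11

step 1: dist = v0:inf,v1:inf,v2:0,v3:7,v4:11
step 2: dist = v0:inf,v1:inf,v2:0,v3:7,v4:11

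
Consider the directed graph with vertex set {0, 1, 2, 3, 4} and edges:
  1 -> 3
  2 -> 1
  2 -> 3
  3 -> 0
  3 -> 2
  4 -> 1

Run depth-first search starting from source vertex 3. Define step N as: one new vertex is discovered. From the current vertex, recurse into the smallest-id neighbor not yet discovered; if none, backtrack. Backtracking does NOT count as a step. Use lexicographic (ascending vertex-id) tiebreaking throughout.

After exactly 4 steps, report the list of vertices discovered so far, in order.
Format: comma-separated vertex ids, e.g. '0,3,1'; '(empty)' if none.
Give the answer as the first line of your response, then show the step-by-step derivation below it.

3,0,2,1

step 1: discover 3; path=3; order=3
step 2: discover 0; path=3>0; order=3,0
step 3: discover 2; path=3>2; order=3,0,2
step 4: discover 1; path=3>2>1; order=3,0,2,1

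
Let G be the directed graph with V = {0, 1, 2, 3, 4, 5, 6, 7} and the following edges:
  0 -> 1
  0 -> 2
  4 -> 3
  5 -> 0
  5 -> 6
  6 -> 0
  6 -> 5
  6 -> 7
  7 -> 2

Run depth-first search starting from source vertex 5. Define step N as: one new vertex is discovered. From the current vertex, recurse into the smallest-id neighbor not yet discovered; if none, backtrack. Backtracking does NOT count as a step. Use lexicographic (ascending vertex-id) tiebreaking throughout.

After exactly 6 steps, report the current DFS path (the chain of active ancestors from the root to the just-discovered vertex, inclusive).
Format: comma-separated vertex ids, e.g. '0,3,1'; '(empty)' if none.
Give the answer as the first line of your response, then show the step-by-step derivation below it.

5,6,7

step 1: discover 5; path=5; order=5
step 2: discover 0; path=5>0; order=5,0
step 3: discover 1; path=5>0>1; order=5,0,1
step 4: discover 2; path=5>0>2; order=5,0,1,2
step 5: discover 6; path=5>6; order=5,0,1,2,6
step 6: discover 7; path=5>6>7; order=5,0,1,2,6,7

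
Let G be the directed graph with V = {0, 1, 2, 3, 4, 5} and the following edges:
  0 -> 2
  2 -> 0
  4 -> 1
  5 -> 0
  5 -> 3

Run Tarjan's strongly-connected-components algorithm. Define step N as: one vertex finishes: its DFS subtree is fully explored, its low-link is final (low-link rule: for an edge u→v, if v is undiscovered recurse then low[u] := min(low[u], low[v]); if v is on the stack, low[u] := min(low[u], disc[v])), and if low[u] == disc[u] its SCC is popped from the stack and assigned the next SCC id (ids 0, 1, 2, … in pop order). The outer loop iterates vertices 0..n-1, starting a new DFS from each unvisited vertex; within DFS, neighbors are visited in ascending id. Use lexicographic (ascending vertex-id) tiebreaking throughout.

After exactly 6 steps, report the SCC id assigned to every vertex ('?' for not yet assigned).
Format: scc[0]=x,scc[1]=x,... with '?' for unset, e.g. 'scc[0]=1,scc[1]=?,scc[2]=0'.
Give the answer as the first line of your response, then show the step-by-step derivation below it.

scc[0]=0,scc[1]=1,scc[2]=0,scc[3]=2,scc[4]=3,scc[5]=4

step 1: low=(low[0]=0,low[1]=?,low[2]=0,low[3]=?,low[4]=?,low[5]=?); scc=(scc[0]=?,scc[1]=?,scc[2]=?,scc[3]=?,scc[4]=?,scc[5]=?)
step 2: low=(low[0]=0,low[1]=?,low[2]=0,low[3]=?,low[4]=?,low[5]=?); scc=(scc[0]=0,scc[1]=?,scc[2]=0,scc[3]=?,scc[4]=?,scc[5]=?)
step 3: low=(low[0]=0,low[1]=2,low[2]=0,low[3]=?,low[4]=?,low[5]=?); scc=(scc[0]=0,scc[1]=1,scc[2]=0,scc[3]=?,scc[4]=?,scc[5]=?)
step 4: low=(low[0]=0,low[1]=2,low[2]=0,low[3]=3,low[4]=?,low[5]=?); scc=(scc[0]=0,scc[1]=1,scc[2]=0,scc[3]=2,scc[4]=?,scc[5]=?)
step 5: low=(low[0]=0,low[1]=2,low[2]=0,low[3]=3,low[4]=4,low[5]=?); scc=(scc[0]=0,scc[1]=1,scc[2]=0,scc[3]=2,scc[4]=3,scc[5]=?)
step 6: low=(low[0]=0,low[1]=2,low[2]=0,low[3]=3,low[4]=4,low[5]=5); scc=(scc[0]=0,scc[1]=1,scc[2]=0,scc[3]=2,scc[4]=3,scc[5]=4)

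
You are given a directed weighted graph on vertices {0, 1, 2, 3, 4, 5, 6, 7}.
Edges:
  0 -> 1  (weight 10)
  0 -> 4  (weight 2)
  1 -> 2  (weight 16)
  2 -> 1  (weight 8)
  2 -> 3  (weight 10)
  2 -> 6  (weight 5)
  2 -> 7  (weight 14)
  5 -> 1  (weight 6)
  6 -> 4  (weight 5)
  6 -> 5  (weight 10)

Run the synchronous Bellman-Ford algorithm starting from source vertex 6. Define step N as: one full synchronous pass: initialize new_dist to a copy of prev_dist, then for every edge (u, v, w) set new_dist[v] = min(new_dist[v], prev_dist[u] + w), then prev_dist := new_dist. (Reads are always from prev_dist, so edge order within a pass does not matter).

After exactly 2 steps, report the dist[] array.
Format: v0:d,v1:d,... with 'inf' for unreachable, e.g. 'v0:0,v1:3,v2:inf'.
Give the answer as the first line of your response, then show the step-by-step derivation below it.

v0:inf,v1:16,v2:inf,v3:inf,v4:5,v5:10,v6:0,v7:inf

step 1: dist = v0:inf,v1:inf,v2:inf,v3:inf,v4:5,v5:10,v6:0,v7:inf
step 2: dist = v0:inf,v1:16,v2:inf,v3:inf,v4:5,v5:10,v6:0,v7:inf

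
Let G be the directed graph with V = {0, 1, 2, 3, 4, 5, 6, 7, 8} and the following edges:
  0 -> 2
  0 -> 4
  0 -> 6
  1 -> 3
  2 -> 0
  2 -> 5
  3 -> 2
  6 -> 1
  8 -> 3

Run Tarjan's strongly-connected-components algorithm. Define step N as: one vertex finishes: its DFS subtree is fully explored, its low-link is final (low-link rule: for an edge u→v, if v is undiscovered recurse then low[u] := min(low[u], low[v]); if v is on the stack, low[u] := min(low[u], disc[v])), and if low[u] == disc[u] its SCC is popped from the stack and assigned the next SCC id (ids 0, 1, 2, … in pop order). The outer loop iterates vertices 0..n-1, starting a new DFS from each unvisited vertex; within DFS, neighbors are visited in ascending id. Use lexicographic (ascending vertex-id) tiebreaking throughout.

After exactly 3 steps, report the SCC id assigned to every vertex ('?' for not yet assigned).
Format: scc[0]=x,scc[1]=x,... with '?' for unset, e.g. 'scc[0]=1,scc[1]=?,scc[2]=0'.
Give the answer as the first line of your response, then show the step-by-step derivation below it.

scc[0]=?,scc[1]=?,scc[2]=?,scc[3]=?,scc[4]=1,scc[5]=0,scc[6]=?,scc[7]=?,scc[8]=?

step 1: low=(low[0]=0,low[1]=?,low[2]=0,low[3]=?,low[4]=?,low[5]=2,low[6]=?,low[7]=?,low[8]=?); scc=(scc[0]=?,scc[1]=?,scc[2]=?,scc[3]=?,scc[4]=?,scc[5]=0,scc[6]=?,scc[7]=?,scc[8]=?)
step 2: low=(low[0]=0,low[1]=?,low[2]=0,low[3]=?,low[4]=?,low[5]=2,low[6]=?,low[7]=?,low[8]=?); scc=(scc[0]=?,scc[1]=?,scc[2]=?,scc[3]=?,scc[4]=?,scc[5]=0,scc[6]=?,scc[7]=?,scc[8]=?)
step 3: low=(low[0]=0,low[1]=?,low[2]=0,low[3]=?,low[4]=3,low[5]=2,low[6]=?,low[7]=?,low[8]=?); scc=(scc[0]=?,scc[1]=?,scc[2]=?,scc[3]=?,scc[4]=1,scc[5]=0,scc[6]=?,scc[7]=?,scc[8]=?)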